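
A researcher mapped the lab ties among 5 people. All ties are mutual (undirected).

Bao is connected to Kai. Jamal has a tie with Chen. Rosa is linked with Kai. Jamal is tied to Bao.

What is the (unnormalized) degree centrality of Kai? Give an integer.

Kai is directly tied to Bao and Rosa. That is 2 neighbors, so the degree of Kai is 2.

2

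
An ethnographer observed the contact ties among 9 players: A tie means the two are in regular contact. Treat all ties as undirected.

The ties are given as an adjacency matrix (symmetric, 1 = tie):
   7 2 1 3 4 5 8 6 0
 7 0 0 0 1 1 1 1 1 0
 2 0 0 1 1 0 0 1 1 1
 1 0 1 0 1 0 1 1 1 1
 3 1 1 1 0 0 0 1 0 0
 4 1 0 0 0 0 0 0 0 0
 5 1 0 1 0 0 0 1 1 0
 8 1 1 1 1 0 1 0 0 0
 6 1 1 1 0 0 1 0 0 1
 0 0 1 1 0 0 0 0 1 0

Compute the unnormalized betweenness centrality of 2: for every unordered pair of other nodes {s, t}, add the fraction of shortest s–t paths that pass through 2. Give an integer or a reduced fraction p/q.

19/12

Pairs whose geodesics pass through 2 — 3–6: 1/3; 3–0: 1/2; 8–6: 1/4; 8–0: 1/2.
All other pairs contribute 0.
Summing the contributions gives betweenness(2) = 19/12.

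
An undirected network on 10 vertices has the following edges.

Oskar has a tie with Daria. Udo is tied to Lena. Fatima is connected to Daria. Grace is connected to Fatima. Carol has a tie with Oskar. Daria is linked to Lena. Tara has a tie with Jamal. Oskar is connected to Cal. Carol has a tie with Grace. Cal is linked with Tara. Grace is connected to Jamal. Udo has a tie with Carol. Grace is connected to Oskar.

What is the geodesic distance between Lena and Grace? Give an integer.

3

One shortest route is Lena – Udo – Carol – Grace, which uses 3 edges, and at distance 2 from Lena we only reach {Carol, Fatima, Oskar}, which does not include Grace. So d(Lena,Grace) = 3.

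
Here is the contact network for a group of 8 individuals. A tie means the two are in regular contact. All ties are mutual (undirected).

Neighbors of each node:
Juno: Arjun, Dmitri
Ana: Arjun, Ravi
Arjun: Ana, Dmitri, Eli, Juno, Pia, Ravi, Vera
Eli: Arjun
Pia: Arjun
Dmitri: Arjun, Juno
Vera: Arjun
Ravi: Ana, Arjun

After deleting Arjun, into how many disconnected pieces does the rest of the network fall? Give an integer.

5

Without Arjun, the remaining ties split the others into: {Ana, Ravi}; {Pia}; {Vera}; {Dmitri, Juno}; {Eli}.
That's 5 separate components.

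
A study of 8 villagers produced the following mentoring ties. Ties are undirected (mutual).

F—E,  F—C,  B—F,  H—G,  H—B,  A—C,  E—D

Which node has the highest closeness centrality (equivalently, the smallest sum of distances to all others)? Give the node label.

F

Farness (sum of distances to all others) for each node — A:22, B:14, C:16, D:22, E:16, F:12, G:24, H:18.
The smallest farness is 12, for F, so F has the highest closeness.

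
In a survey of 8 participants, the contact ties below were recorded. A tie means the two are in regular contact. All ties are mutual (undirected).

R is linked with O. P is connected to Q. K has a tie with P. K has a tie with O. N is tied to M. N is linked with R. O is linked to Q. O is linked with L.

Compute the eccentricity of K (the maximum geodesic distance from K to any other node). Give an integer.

4

Distances from K: L:2, M:4, N:3, O:1, P:1, Q:2, R:2.
The largest is 4 (to M), so the eccentricity of K is 4.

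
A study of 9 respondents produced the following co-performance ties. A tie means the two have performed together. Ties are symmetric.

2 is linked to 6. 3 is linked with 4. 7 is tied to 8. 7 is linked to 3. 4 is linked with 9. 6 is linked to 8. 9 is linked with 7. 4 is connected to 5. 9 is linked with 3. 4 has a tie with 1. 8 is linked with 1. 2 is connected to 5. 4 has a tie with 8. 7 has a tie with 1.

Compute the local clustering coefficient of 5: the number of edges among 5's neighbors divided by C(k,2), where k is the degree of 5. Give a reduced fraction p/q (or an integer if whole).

0

5's neighbors: 2 and 4 (k = 2).
Possible neighbor pairs: C(2,2) = 1. Edges among them: none → e = 0.
Clustering(5) = 0/1.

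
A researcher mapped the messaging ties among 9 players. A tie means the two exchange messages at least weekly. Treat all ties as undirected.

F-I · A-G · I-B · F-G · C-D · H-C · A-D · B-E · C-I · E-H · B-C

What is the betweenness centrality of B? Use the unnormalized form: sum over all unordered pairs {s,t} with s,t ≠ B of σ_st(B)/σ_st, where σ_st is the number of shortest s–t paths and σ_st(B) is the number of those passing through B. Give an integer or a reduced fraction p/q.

Pairs whose geodesics pass through B — E–I: 1; E–F: 1; E–G: 1; E–A: 1/2; E–D: 1/2; E–C: 1/2.
All other pairs contribute 0.
Summing the contributions gives betweenness(B) = 9/2.

9/2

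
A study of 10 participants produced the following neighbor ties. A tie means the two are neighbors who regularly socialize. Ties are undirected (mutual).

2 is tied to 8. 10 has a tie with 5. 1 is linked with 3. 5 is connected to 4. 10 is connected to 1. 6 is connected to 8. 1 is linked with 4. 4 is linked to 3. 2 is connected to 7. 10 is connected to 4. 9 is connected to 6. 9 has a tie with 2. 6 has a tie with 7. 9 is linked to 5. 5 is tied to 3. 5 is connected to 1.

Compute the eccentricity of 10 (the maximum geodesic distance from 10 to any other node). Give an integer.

4

Distances from 10: 1:1, 2:3, 3:2, 4:1, 5:1, 6:3, 7:4, 8:4, 9:2.
The largest is 4 (to 8 and 7), so the eccentricity of 10 is 4.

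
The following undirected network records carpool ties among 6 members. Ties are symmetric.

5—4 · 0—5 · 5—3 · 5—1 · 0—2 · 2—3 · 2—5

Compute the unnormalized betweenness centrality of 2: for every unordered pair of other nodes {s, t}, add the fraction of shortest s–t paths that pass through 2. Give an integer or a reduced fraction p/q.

Pairs whose geodesics pass through 2 — 3–0: 1/2.
All other pairs contribute 0.
Summing the contributions gives betweenness(2) = 1/2.

1/2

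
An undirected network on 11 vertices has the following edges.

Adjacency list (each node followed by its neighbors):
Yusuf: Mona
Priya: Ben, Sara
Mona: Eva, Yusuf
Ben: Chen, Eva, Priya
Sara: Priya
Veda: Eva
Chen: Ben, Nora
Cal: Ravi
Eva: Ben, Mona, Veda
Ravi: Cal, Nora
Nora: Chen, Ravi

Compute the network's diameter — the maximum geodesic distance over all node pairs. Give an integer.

7

Eccentricity of each node (its greatest distance to any other): Ben:4, Cal:7, Chen:4, Eva:5, Mona:6, Nora:5, Priya:5, Ravi:6, Sara:6, Veda:6, Yusuf:7.
The maximum eccentricity is 7, realized for instance by the pair Yusuf–Cal via Yusuf – Mona – Eva – Ben – Chen – Nora – Ravi – Cal. So the diameter is 7.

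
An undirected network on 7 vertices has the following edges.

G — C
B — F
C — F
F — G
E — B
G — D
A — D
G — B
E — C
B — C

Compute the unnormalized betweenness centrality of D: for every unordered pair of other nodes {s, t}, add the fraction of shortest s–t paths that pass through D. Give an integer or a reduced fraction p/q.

Pairs whose geodesics pass through D — E–A: 2/2; G–A: 1; C–A: 1; B–A: 1; F–A: 1.
All other pairs contribute 0.
Summing the contributions gives betweenness(D) = 5.

5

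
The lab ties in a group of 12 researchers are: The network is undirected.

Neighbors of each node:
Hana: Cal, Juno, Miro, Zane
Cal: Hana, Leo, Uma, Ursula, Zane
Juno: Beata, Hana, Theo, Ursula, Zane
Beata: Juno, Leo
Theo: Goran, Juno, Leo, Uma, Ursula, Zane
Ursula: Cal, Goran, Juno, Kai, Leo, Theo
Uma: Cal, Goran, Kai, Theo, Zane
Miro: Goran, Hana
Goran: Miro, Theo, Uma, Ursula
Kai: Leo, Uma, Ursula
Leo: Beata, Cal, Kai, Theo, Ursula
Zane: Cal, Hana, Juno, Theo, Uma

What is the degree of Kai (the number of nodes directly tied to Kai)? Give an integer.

3

Kai is directly tied to Leo, Uma, and Ursula. That is 3 neighbors, so the degree of Kai is 3.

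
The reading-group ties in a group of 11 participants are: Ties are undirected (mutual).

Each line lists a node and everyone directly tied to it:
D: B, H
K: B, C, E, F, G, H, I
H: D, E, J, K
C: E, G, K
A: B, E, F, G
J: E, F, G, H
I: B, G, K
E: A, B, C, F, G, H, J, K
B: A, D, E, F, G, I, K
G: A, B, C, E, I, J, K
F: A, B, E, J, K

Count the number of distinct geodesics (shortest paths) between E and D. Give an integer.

The shortest distance is 2. The length-2 paths are: E–B–D; E–H–D.
That gives 2 distinct shortest paths.

2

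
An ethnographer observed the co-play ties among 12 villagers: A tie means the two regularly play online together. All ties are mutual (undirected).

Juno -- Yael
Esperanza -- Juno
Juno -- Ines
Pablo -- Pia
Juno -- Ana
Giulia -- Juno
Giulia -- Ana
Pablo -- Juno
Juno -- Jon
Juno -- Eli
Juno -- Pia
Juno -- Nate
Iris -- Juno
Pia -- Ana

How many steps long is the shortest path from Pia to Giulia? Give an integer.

One shortest route is Pia – Juno – Giulia, which uses 2 edges, and Pia and Giulia are not directly tied, so nothing shorter exists. So d(Pia,Giulia) = 2.

2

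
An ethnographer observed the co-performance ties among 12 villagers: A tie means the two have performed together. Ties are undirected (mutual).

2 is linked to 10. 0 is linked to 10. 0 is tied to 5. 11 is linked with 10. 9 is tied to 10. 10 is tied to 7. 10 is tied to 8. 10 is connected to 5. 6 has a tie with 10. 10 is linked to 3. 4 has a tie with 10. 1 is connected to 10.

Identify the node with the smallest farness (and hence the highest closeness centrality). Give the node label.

Farness (sum of distances to all others) for each node — 0:20, 1:21, 2:21, 3:21, 4:21, 5:20, 6:21, 7:21, 8:21, 9:21, 10:11, 11:21.
The smallest farness is 11, for 10, so 10 has the highest closeness.

10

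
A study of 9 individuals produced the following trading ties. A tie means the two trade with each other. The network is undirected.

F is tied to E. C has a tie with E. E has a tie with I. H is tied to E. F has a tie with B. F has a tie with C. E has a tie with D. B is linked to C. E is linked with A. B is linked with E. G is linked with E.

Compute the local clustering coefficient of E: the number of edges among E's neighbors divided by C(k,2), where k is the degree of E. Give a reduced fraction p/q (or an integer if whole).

E's neighbors: A, B, C, D, F, G, H, and I (k = 8).
Possible neighbor pairs: C(8,2) = 28. Edges among them: B–C, B–F, C–F → e = 3.
Clustering(E) = 3/28.

3/28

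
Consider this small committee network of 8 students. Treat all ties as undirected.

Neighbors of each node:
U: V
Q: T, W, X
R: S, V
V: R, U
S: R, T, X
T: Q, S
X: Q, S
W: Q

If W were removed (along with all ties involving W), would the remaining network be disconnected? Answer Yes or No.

No

Even without W, every remaining node can still reach every other (the residual graph is connected), so W is not a cut vertex.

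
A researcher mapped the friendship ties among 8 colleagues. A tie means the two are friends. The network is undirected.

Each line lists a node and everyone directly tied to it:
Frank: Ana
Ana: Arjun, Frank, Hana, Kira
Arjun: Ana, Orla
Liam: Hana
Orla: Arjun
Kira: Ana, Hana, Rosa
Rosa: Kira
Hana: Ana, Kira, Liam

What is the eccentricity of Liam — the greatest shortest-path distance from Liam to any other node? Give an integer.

4

Distances from Liam: Ana:2, Arjun:3, Frank:3, Hana:1, Kira:2, Orla:4, Rosa:3.
The largest is 4 (to Orla), so the eccentricity of Liam is 4.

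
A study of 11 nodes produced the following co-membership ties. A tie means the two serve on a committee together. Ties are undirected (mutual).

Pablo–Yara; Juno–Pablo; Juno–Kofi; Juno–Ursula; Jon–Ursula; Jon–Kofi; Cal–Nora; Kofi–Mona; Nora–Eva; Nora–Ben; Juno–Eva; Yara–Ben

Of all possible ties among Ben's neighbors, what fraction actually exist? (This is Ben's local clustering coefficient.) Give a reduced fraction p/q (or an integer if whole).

0

Ben's neighbors: Nora and Yara (k = 2).
Possible neighbor pairs: C(2,2) = 1. Edges among them: none → e = 0.
Clustering(Ben) = 0/1.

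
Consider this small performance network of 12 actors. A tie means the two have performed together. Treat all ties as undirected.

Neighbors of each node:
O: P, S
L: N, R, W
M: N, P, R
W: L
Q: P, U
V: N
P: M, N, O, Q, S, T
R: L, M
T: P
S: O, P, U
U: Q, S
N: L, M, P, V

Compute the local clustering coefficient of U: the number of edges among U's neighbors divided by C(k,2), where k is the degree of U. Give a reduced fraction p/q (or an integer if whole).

0

U's neighbors: Q and S (k = 2).
Possible neighbor pairs: C(2,2) = 1. Edges among them: none → e = 0.
Clustering(U) = 0/1.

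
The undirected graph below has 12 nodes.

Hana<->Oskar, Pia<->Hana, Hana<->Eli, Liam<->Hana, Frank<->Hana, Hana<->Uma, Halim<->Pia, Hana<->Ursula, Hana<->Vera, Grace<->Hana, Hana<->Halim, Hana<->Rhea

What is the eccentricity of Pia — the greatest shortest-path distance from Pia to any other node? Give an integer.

Distances from Pia: Eli:2, Frank:2, Grace:2, Halim:1, Hana:1, Liam:2, Oskar:2, Rhea:2, Uma:2, Ursula:2, Vera:2.
The largest is 2 (to Oskar, Rhea, Eli, Vera, Uma, Grace, Frank, Ursula, and Liam), so the eccentricity of Pia is 2.

2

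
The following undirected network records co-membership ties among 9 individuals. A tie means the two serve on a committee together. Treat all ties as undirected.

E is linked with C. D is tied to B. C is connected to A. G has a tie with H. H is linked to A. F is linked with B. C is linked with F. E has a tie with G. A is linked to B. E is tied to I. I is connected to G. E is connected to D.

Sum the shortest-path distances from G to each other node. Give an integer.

Distances from G: A:2, B:3, C:2, D:2, E:1, F:3, H:1, I:1.
Sum = 2 + 3 + 2 + 2 + 1 + 3 + 1 + 1 = 15.

15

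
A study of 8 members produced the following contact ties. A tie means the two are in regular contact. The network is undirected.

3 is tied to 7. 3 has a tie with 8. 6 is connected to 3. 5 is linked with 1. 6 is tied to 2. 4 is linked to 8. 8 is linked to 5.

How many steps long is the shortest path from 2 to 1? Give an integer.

One shortest route is 2 – 6 – 3 – 8 – 5 – 1, which uses 5 edges, and at distance 4 from 2 we only reach {4, 5}, which does not include 1. So d(2,1) = 5.

5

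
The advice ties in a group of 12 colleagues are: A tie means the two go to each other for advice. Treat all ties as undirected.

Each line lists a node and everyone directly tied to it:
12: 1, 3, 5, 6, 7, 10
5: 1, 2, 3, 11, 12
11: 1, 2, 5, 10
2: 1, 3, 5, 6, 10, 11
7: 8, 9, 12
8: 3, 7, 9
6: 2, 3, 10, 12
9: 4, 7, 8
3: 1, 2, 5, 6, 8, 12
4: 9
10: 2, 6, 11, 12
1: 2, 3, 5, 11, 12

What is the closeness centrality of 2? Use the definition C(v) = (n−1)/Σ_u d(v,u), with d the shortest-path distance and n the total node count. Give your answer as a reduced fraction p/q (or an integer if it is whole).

Distances from 2: 1:1, 3:1, 4:4, 5:1, 6:1, 7:3, 8:2, 9:3, 10:1, 11:1, 12:2. Sum = 20.
n = 12, so closeness = 11/20.

11/20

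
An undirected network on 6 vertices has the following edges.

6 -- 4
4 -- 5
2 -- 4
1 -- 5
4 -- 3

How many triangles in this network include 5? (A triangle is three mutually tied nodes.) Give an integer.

0

5's neighbors are 1 and 4, but none of them are tied to each other, so no triangle contains 5.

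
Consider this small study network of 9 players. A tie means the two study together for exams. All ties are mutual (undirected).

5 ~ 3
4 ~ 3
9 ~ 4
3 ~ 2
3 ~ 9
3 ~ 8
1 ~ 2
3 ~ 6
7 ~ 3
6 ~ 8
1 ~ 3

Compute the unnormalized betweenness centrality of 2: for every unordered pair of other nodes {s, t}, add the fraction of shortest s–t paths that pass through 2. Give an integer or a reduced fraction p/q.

No shortest path between any pair of other nodes passes through 2.
Summing the contributions gives betweenness(2) = 0.

0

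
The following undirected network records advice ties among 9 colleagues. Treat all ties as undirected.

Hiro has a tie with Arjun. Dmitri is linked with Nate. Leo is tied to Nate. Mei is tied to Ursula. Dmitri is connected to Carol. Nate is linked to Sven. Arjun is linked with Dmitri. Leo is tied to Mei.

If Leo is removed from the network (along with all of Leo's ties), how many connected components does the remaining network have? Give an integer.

Without Leo, the remaining ties split the others into: {Mei, Ursula}; {Arjun, Carol, Dmitri, Hiro, Nate, Sven}.
That's 2 separate components.

2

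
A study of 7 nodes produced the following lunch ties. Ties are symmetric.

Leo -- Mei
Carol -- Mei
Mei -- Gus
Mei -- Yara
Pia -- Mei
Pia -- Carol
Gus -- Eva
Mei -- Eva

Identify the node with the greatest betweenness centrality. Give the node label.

Unnormalized betweenness of each node: Carol:0, Eva:0, Gus:0, Leo:0, Mei:13, Pia:0, Yara:0.
Mei has the largest value, 13, making it the main broker — the node through which the most shortest paths run.

Mei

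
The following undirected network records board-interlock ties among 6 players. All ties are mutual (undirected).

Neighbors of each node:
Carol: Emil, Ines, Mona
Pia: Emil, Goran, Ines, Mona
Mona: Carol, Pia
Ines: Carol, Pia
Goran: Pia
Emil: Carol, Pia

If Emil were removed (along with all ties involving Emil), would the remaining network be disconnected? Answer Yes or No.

Even without Emil, every remaining node can still reach every other (the residual graph is connected), so Emil is not a cut vertex.

No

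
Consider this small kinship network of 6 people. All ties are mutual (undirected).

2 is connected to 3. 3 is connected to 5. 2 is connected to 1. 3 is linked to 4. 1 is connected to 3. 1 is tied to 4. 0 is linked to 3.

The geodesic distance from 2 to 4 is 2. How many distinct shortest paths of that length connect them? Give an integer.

The shortest distance is 2. The length-2 paths are: 2–3–4; 2–1–4.
That gives 2 distinct shortest paths.

2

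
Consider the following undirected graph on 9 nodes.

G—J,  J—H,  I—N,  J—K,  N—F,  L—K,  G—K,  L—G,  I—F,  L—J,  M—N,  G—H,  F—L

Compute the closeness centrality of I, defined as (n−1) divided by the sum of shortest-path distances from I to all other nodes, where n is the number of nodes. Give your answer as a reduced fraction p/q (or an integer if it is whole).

8/19

Distances from I: F:1, G:3, H:4, J:3, K:3, L:2, M:2, N:1. Sum = 19.
n = 9, so closeness = 8/19.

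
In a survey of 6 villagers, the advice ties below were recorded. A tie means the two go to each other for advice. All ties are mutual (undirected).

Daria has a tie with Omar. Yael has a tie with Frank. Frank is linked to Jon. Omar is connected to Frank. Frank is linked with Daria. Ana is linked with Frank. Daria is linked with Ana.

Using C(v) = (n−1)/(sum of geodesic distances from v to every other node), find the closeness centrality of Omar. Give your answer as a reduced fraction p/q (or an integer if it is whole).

5/8

Distances from Omar: Ana:2, Daria:1, Frank:1, Jon:2, Yael:2. Sum = 8.
n = 6, so closeness = 5/8.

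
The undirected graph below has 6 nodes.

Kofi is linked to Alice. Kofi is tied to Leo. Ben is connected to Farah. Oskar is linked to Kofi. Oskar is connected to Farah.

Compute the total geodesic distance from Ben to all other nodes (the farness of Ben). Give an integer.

14

Distances from Ben: Alice:4, Farah:1, Kofi:3, Leo:4, Oskar:2.
Sum = 4 + 1 + 3 + 4 + 2 = 14.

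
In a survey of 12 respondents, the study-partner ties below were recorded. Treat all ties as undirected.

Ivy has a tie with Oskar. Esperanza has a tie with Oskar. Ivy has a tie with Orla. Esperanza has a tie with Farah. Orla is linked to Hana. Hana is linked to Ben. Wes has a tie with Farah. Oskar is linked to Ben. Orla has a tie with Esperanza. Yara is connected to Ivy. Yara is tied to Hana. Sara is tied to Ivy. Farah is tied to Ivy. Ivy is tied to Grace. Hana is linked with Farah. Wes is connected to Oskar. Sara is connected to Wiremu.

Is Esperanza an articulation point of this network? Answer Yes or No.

Even without Esperanza, every remaining node can still reach every other (the residual graph is connected), so Esperanza is not a cut vertex.

No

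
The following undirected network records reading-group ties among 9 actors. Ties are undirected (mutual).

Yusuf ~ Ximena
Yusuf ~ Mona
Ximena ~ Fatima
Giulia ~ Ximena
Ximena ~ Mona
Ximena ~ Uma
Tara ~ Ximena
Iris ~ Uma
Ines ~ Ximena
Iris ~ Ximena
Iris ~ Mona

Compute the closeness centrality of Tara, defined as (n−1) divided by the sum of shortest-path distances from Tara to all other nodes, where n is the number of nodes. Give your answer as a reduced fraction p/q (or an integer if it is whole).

8/15

Distances from Tara: Fatima:2, Giulia:2, Ines:2, Iris:2, Mona:2, Uma:2, Ximena:1, Yusuf:2. Sum = 15.
n = 9, so closeness = 8/15.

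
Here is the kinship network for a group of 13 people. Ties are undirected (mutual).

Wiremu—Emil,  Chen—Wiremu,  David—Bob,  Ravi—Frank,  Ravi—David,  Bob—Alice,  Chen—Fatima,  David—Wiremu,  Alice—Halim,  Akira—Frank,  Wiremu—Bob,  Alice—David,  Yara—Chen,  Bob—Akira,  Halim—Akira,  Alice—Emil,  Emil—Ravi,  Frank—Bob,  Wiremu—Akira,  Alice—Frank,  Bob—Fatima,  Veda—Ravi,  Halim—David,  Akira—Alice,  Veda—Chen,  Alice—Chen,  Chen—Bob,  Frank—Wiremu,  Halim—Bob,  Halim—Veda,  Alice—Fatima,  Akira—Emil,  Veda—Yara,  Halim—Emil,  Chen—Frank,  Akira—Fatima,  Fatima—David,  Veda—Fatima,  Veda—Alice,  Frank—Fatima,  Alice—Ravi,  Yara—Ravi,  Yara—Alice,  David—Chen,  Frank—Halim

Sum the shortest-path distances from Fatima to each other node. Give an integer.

Distances from Fatima: Akira:1, Alice:1, Bob:1, Chen:1, David:1, Emil:2, Frank:1, Halim:2, Ravi:2, Veda:1, Wiremu:2, Yara:2.
Sum = 1 + 1 + 1 + 1 + 1 + 2 + 1 + 2 + 2 + 1 + 2 + 2 = 17.

17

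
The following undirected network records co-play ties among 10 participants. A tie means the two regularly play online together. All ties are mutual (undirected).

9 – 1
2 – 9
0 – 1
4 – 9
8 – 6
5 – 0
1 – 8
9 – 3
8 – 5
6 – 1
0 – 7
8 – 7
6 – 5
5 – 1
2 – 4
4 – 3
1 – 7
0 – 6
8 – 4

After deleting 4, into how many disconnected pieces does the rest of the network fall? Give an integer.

1

4's neighbors (2, 3, 8, and 9) remain reachable from one another through other ties, so the rest of the network stays in one piece.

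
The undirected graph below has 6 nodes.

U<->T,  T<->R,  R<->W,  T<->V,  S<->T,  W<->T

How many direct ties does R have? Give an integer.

R is directly tied to T and W. That is 2 neighbors, so the degree of R is 2.

2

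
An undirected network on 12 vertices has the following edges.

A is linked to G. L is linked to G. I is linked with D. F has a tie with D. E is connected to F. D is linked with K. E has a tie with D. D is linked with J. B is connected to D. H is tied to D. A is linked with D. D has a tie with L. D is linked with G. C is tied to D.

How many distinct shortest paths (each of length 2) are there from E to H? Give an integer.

1

The shortest distance is 2, and the only length-2 path is E–D–H. So there is exactly 1 shortest path.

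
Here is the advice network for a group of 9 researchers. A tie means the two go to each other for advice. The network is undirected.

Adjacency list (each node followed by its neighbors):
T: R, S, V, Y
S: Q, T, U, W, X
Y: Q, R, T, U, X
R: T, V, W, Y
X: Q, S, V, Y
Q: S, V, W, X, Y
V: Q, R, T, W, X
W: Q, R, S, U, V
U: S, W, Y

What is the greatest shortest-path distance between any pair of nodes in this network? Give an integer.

2

Eccentricity of each node (its greatest distance to any other): Q:2, R:2, S:2, T:2, U:2, V:2, W:2, X:2, Y:2.
The maximum eccentricity is 2, realized for instance by the pair S–Y via S – Q – Y. So the diameter is 2.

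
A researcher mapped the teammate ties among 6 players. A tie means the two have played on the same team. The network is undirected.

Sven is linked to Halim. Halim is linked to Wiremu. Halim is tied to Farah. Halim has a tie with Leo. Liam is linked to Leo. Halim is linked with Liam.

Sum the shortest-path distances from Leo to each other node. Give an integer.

Distances from Leo: Farah:2, Halim:1, Liam:1, Sven:2, Wiremu:2.
Sum = 2 + 1 + 1 + 2 + 2 = 8.

8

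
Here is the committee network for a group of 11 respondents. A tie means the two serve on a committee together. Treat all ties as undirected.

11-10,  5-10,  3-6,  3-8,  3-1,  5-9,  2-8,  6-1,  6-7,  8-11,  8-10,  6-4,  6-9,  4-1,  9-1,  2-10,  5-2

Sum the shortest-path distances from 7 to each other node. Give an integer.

Distances from 7: 1:2, 2:4, 3:2, 4:2, 5:3, 6:1, 8:3, 9:2, 10:4, 11:4.
Sum = 2 + 4 + 2 + 2 + 3 + 1 + 3 + 2 + 4 + 4 = 27.

27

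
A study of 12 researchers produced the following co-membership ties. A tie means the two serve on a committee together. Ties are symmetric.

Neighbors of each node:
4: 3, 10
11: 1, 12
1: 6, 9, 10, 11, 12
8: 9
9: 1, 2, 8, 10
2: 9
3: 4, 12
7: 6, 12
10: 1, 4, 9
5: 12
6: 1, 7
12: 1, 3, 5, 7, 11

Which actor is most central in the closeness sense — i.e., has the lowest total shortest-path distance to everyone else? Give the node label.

Farness (sum of distances to all others) for each node — 1:17, 2:31, 3:26, 4:26, 5:29, 6:25, 7:27, 8:31, 9:21, 10:21, 11:23, 12:19.
The smallest farness is 17, for 1, so 1 has the highest closeness.

1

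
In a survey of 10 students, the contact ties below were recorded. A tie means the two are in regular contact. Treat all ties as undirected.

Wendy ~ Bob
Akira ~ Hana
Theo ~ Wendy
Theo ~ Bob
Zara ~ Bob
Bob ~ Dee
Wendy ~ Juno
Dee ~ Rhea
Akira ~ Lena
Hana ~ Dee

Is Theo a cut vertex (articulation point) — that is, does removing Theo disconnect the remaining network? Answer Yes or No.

No

Even without Theo, every remaining node can still reach every other (the residual graph is connected), so Theo is not a cut vertex.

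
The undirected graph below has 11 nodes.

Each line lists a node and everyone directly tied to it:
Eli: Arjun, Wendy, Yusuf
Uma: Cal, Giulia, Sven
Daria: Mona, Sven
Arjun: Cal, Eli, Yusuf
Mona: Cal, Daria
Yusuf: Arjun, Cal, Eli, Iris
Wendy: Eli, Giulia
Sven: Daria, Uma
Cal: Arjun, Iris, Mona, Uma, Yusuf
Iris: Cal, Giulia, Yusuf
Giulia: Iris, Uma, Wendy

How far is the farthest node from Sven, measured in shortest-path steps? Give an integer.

4

Distances from Sven: Arjun:3, Cal:2, Daria:1, Eli:4, Giulia:2, Iris:3, Mona:2, Uma:1, Wendy:3, Yusuf:3.
The largest is 4 (to Eli), so the eccentricity of Sven is 4.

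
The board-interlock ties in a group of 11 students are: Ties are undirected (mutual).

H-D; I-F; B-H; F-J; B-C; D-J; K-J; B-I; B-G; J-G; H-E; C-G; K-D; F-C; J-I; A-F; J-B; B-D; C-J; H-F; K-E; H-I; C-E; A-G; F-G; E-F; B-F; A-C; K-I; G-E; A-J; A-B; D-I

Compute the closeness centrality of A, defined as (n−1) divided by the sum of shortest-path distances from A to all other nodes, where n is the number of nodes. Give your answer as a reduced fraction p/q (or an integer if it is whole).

2/3

Distances from A: B:1, C:1, D:2, E:2, F:1, G:1, H:2, I:2, J:1, K:2. Sum = 15.
n = 11, so closeness = 10/15 = 2/3.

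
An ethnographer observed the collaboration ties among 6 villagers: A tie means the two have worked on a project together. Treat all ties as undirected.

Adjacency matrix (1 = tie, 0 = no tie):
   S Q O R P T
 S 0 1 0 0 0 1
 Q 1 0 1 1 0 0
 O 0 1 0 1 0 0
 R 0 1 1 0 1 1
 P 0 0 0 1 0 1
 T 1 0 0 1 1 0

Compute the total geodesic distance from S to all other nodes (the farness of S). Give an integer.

Distances from S: O:2, P:2, Q:1, R:2, T:1.
Sum = 2 + 2 + 1 + 2 + 1 = 8.

8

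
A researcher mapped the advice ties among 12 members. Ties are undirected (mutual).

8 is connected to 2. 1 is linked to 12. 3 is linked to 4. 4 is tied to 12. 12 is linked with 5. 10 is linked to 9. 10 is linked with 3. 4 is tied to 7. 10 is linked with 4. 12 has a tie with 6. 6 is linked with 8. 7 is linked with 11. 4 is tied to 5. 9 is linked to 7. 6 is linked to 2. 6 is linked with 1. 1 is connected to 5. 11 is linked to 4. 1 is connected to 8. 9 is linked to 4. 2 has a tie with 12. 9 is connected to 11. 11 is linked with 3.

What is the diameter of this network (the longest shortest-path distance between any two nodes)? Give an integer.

Eccentricity of each node (its greatest distance to any other): 1:3, 2:3, 3:4, 4:3, 5:2, 6:3, 7:4, 8:4, 9:4, 10:4, 11:4, 12:2.
The maximum eccentricity is 4, realized for instance by the pair 8–9 via 8 – 1 – 12 – 4 – 9. So the diameter is 4.

4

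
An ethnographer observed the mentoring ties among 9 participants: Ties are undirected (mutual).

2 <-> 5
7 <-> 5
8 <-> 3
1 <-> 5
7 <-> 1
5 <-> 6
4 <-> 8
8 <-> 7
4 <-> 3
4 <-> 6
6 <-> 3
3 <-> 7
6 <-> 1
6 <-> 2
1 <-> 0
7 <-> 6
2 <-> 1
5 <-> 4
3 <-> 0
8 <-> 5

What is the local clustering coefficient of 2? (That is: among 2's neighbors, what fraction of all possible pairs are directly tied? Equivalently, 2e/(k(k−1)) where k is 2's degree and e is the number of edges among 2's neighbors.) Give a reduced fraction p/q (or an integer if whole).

1

2's neighbors: 1, 5, and 6 (k = 3).
Possible neighbor pairs: C(3,2) = 3. Edges among them: 1–5, 1–6, 5–6 → e = 3.
Clustering(2) = 3/3 = 1.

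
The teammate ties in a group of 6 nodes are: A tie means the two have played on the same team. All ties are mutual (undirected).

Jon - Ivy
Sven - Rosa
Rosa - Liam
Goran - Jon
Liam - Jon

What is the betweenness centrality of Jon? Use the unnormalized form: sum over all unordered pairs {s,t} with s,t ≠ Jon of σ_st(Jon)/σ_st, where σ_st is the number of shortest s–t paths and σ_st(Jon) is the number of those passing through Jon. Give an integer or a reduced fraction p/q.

7

Pairs whose geodesics pass through Jon — Liam–Ivy: 1; Liam–Goran: 1; Ivy–Sven: 1; Ivy–Rosa: 1; Ivy–Goran: 1; Sven–Goran: 1; Rosa–Goran: 1.
All other pairs contribute 0.
Summing the contributions gives betweenness(Jon) = 7.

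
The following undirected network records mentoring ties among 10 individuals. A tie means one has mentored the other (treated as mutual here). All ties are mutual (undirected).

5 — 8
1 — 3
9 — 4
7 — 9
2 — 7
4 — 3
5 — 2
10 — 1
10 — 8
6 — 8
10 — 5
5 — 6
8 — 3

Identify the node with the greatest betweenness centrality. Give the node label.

Unnormalized betweenness of each node: 1:4/3, 2:19/3, 3:19/2, 4:17/3, 5:61/6, 6:0, 7:23/6, 8:8, 9:7/2, 10:11/3.
5 has the largest value, 61/6, making it the main broker — the node through which the most shortest paths run.

5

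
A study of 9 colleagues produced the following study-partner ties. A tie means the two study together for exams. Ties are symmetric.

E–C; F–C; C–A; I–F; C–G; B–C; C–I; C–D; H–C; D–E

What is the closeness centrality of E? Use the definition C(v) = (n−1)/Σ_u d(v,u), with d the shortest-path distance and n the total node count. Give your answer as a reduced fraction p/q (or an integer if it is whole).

Distances from E: A:2, B:2, C:1, D:1, F:2, G:2, H:2, I:2. Sum = 14.
n = 9, so closeness = 8/14 = 4/7.

4/7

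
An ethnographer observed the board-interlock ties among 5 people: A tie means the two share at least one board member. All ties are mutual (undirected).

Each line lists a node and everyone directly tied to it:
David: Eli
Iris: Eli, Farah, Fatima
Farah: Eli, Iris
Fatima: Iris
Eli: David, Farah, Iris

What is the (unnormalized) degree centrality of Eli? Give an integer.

Eli is directly tied to David, Farah, and Iris. That is 3 neighbors, so the degree of Eli is 3.

3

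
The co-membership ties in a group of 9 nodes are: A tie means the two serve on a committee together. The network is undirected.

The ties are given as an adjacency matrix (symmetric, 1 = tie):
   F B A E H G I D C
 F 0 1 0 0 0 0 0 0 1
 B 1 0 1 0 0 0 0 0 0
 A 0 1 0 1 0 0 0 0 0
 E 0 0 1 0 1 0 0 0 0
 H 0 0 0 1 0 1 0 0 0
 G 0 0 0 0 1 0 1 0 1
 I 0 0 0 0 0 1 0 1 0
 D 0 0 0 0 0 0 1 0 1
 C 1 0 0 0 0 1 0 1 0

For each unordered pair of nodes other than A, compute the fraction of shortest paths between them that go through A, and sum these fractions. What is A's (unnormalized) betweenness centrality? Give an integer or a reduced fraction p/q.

3

Pairs whose geodesics pass through A — F–E: 1; B–E: 1; B–H: 1.
All other pairs contribute 0.
Summing the contributions gives betweenness(A) = 3.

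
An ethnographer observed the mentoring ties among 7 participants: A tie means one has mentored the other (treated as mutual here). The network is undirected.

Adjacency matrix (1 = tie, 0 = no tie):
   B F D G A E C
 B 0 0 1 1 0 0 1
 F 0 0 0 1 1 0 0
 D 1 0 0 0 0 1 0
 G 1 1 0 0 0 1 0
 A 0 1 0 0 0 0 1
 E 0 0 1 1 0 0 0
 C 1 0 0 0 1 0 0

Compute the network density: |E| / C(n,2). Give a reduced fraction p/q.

8/21

There are 8 edges and 7 nodes, so the maximum possible is C(7,2) = 21.
Density = 8/21.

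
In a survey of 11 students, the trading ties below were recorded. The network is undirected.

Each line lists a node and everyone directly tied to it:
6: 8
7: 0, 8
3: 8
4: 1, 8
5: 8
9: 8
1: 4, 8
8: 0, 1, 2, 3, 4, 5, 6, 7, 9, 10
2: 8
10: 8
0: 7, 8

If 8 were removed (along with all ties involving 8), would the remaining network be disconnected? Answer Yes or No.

Yes

Removing 8 leaves {2} with no path to {6}, so the network splits into 8 components. 8 is a cut vertex.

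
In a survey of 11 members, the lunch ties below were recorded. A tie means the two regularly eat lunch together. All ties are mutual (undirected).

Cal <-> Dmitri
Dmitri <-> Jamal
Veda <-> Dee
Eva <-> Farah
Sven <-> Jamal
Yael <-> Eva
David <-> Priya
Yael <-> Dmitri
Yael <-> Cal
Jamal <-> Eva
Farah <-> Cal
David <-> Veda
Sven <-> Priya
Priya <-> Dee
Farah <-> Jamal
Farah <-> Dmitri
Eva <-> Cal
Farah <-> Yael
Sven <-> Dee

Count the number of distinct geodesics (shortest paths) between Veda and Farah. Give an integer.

The shortest distance is 4, and the only length-4 path is Veda–Dee–Sven–Jamal–Farah. So there is exactly 1 shortest path.

1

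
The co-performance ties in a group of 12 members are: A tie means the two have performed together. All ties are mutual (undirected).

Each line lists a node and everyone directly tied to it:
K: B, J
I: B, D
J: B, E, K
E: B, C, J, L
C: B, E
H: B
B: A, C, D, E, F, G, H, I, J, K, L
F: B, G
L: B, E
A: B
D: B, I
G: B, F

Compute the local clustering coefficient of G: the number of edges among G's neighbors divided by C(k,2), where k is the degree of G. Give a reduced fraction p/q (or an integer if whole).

1

G's neighbors: B and F (k = 2).
Possible neighbor pairs: C(2,2) = 1. Edges among them: B–F → e = 1.
Clustering(G) = 1/1.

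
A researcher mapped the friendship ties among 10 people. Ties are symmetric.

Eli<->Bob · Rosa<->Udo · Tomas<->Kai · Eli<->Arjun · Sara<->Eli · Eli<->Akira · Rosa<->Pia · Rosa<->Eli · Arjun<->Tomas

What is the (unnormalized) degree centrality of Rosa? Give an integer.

3

Rosa is directly tied to Eli, Pia, and Udo. That is 3 neighbors, so the degree of Rosa is 3.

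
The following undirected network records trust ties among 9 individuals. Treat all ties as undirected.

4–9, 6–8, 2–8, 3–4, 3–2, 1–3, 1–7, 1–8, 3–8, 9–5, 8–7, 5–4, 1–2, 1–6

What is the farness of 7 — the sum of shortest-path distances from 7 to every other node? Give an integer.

Distances from 7: 1:1, 2:2, 3:2, 4:3, 5:4, 6:2, 8:1, 9:4.
Sum = 1 + 2 + 2 + 3 + 4 + 2 + 1 + 4 = 19.

19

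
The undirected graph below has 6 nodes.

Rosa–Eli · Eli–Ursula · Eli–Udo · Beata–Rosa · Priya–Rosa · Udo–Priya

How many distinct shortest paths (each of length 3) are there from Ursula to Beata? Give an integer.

The shortest distance is 3, and the only length-3 path is Ursula–Eli–Rosa–Beata. So there is exactly 1 shortest path.

1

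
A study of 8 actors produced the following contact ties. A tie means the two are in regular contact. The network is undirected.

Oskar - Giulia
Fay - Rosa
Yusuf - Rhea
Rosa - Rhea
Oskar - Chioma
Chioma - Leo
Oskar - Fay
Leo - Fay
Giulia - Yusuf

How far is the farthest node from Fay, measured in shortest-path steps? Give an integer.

3

Distances from Fay: Chioma:2, Giulia:2, Leo:1, Oskar:1, Rhea:2, Rosa:1, Yusuf:3.
The largest is 3 (to Yusuf), so the eccentricity of Fay is 3.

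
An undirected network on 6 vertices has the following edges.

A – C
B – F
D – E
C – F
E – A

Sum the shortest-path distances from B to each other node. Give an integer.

15

Distances from B: A:3, C:2, D:5, E:4, F:1.
Sum = 3 + 2 + 5 + 4 + 1 = 15.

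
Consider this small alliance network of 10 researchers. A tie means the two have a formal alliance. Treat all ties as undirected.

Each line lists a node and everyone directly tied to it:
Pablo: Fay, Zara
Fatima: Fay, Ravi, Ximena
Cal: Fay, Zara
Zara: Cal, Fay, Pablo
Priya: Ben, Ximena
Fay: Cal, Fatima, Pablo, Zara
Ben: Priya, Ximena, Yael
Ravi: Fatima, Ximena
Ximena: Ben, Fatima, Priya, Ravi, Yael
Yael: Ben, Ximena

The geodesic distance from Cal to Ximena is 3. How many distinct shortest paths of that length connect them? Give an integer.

1

The shortest distance is 3, and the only length-3 path is Cal–Fay–Fatima–Ximena. So there is exactly 1 shortest path.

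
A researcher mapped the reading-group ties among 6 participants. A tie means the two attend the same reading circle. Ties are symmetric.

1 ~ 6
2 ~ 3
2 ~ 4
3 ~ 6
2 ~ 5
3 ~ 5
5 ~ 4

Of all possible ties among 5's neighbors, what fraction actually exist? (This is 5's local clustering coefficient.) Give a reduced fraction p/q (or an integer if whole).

5's neighbors: 2, 3, and 4 (k = 3).
Possible neighbor pairs: C(3,2) = 3. Edges among them: 2–3, 2–4 → e = 2.
Clustering(5) = 2/3.

2/3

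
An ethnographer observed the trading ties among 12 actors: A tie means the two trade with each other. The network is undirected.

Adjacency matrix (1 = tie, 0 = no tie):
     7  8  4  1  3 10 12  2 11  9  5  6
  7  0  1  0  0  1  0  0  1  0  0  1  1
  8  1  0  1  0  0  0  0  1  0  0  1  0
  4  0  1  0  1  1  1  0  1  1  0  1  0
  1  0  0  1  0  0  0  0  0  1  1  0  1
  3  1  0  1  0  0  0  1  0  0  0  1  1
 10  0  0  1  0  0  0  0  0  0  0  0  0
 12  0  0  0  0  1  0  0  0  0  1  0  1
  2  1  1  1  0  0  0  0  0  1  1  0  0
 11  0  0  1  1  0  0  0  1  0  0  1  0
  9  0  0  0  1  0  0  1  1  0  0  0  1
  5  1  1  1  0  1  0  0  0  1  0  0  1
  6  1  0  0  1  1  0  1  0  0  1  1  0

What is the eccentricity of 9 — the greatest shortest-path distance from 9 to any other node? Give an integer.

3

Distances from 9: 1:1, 2:1, 3:2, 4:2, 5:2, 6:1, 7:2, 8:2, 10:3, 11:2, 12:1.
The largest is 3 (to 10), so the eccentricity of 9 is 3.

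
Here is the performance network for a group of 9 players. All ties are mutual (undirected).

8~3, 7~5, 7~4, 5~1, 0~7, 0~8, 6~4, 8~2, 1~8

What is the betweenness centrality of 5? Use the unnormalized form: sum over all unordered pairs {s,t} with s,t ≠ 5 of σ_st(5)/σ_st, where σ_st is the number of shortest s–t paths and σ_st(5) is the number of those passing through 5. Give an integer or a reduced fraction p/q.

Pairs whose geodesics pass through 5 — 4–1: 1; 1–6: 1; 1–7: 1.
All other pairs contribute 0.
Summing the contributions gives betweenness(5) = 3.

3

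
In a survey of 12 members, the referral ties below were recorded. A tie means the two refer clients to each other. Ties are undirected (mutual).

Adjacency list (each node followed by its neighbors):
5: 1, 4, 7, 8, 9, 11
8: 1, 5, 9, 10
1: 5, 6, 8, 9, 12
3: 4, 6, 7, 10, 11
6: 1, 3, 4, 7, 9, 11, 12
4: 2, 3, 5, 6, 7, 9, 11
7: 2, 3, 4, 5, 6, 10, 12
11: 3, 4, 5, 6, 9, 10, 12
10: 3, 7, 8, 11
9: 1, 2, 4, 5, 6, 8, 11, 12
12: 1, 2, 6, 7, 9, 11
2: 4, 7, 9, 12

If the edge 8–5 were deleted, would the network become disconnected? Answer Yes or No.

No

Even without that edge, 8 still reaches 5 via 8 – 9 – 5, so the network stays connected. Not a bridge.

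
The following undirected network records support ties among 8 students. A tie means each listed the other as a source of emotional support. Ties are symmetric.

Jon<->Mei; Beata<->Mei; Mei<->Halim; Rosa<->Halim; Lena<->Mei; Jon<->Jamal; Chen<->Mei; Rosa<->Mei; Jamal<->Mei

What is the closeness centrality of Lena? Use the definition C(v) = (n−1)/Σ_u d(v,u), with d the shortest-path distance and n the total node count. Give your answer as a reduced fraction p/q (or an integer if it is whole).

Distances from Lena: Beata:2, Chen:2, Halim:2, Jamal:2, Jon:2, Mei:1, Rosa:2. Sum = 13.
n = 8, so closeness = 7/13.

7/13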